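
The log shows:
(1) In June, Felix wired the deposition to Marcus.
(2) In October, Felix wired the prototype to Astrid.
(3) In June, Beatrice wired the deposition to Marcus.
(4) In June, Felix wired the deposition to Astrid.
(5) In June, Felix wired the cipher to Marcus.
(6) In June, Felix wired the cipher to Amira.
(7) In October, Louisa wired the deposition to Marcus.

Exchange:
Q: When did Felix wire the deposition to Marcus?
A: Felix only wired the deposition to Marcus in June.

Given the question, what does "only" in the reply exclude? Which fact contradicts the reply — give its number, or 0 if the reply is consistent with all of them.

The question "When did ...?" targets the setting, so in the reply the focus falls on "in June".
So "only" ranges over settings; the rest (same agent, thing, recipient (Felix / the deposition / Marcus)) is presupposed.
No listed fact shares that background with another setting. Nothing contradicts the reply.
(Fact (5) would refute a reading with focus on the thing — but that is not what the question asks.)

0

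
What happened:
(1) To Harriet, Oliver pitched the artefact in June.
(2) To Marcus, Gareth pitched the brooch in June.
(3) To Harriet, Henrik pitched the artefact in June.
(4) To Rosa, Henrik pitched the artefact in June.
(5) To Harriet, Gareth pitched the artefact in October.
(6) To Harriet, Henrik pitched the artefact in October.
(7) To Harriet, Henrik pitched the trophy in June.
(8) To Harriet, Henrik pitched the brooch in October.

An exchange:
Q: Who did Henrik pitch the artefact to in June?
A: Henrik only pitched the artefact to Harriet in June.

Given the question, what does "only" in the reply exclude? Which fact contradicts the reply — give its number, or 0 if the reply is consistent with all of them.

Answering "Who did ... to ...?" puts focus on the recipient — here, "Harriet".
"Only" then excludes alternative recipients while the background — Henrik as agent and the artefact as thing and in June as setting — is held fixed.
Fact (4) shares the background with a different recipient (Rosa) — counterexample.
(Fact (6) would refute a reading with focus on the setting — but that is not what the question asks.)

4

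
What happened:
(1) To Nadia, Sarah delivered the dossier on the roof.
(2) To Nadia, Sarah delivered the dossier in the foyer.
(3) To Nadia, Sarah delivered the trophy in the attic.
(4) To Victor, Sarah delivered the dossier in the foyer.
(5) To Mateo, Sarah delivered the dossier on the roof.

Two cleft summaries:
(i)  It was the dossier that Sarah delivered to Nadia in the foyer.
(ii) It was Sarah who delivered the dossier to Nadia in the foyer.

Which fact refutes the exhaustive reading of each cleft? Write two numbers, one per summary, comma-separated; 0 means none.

Summary (i) focuses "the dossier" (the thing); background same agent, recipient, setting (Sarah / Nadia / in the foyer). No fact matches that background with a different thing, so 0.
Summary (ii) focuses "Sarah" (the agent); background same thing, recipient, setting (the dossier / Nadia / in the foyer). No fact matches that background with a different agent, so 0.

0, 0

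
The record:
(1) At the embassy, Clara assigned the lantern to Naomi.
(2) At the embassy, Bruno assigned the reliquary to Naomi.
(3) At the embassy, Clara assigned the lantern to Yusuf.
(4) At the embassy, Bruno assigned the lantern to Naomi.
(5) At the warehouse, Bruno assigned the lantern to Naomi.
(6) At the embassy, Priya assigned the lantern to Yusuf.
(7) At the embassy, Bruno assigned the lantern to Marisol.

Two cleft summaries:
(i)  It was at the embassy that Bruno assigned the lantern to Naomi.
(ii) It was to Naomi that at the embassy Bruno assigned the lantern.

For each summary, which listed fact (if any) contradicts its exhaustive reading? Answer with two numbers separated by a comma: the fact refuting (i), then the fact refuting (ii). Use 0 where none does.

5, 7

Summary (i) focuses "at the embassy" (the setting); background same agent, thing, recipient (Bruno / the lantern / Naomi). Fact (5) matches that background with setting = at the warehouse — refutes (i).
Summary (ii) focuses "Naomi" (the recipient); background same agent, thing, setting (Bruno / the lantern / at the embassy). Fact (7) matches that background with recipient = Marisol — refutes (ii).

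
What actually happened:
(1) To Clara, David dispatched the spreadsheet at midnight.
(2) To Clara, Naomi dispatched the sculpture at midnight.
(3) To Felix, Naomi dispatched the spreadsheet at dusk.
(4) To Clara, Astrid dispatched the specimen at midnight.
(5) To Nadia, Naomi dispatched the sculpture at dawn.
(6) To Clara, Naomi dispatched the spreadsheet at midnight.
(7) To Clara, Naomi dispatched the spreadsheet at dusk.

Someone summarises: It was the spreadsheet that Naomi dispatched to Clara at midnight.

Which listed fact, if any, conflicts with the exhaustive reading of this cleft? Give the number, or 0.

2

Focus of the cleft: "the spreadsheet" (the thing). Presupposed background: same agent, recipient, setting (Naomi / Clara / at midnight).
Exhaustivity: the spreadsheet is the only thing satisfying that background.
But fact (2) also has same agent, recipient, setting (Naomi / Clara / at midnight), with thing = the sculpture — so the exhaustive reading fails.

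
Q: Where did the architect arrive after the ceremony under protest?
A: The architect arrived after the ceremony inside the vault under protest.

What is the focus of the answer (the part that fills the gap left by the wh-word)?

The wh-word "where" asks about the location.
In the answer, "the architect", "under protest" and "after the ceremony" are given — repeated from the question.
The constituent filling the location gap is "inside the vault"; that is the focus and would carry nuclear stress.

inside the vault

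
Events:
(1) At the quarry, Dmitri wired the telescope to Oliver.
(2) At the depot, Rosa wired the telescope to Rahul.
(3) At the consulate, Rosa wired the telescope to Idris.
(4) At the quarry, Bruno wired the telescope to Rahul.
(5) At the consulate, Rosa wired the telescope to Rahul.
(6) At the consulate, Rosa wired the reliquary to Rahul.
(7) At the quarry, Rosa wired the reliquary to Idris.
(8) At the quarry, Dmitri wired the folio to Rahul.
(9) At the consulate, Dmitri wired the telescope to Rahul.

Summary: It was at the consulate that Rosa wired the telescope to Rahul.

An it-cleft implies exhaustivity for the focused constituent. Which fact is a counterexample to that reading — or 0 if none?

2

Focus of the cleft: "at the consulate" (the setting). Presupposed background: same agent, thing, recipient (Rosa / the telescope / Rahul).
The exhaustive reading says no other setting fits that background.
Fact (2) shares the background but with setting = at the depot; exhaustivity is violated.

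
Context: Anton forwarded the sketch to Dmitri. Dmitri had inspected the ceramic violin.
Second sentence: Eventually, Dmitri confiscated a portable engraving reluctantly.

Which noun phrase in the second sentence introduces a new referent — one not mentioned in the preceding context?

a portable engraving

"Dmitri" in the second sentence is given — already mentioned in the context.
"a portable engraving" has no antecedent in the context; it is discourse-new (the indefinite article also signals a new referent).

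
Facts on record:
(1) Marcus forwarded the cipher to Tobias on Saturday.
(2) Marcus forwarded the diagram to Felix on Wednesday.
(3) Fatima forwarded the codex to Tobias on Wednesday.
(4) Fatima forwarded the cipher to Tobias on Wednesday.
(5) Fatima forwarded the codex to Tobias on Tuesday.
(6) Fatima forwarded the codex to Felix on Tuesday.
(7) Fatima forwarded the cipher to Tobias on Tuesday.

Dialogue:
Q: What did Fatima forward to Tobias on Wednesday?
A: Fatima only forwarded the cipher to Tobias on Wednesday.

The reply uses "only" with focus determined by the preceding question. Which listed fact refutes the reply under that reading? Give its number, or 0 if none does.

Answering "What did ...?" puts focus on the thing — here, "the cipher".
So "only" ranges over things; the rest (agent = Fatima, recipient = Tobias, setting = on Wednesday) is presupposed.
Fact (3) keeps agent = Fatima, recipient = Tobias, setting = on Wednesday but has thing = the codex; that refutes the reply.
(Fact (7) would refute a reading with focus on the setting — but that is not what the question asks.)

3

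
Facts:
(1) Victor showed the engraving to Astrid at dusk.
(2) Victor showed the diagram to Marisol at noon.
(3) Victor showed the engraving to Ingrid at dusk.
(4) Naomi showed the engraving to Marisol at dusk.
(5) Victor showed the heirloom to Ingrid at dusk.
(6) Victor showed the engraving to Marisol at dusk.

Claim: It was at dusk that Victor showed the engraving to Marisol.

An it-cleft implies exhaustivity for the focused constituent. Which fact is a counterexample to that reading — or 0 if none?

0

The cleft puts "at dusk" in focus and presupposes the open proposition with same agent, thing, recipient (Victor / the engraving / Marisol).
The exhaustive reading says no other setting fits that background.
No listed fact matches the background with a different setting. Exhaustivity holds.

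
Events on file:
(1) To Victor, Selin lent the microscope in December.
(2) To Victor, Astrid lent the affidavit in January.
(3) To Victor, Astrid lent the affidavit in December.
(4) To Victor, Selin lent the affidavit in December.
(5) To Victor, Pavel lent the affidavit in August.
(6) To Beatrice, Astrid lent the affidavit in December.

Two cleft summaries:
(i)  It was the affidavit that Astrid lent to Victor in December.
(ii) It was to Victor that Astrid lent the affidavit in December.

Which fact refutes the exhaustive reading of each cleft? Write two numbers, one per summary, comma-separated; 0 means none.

0, 6

(i): focus "the affidavit". No fact shares same agent, recipient, setting (Astrid / Victor / in December) with a different thing. 0.
(ii): focus "Victor". Looking for same agent, thing, setting (Astrid / the affidavit / in December) with some other recipient — fact (6) has Beatrice there. Refuted.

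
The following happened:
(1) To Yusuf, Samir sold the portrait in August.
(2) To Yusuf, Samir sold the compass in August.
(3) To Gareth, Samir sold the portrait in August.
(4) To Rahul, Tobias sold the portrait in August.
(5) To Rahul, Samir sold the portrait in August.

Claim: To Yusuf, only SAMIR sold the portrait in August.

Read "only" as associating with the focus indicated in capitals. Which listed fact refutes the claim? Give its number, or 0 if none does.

0

The capitals mark "Samir" as focus. So "only" rules out other agents, with the rest (thing = the portrait, recipient = Yusuf, setting = in August) as background.
Every other fact changes something in the background, not just the agent. Nothing refutes the claim.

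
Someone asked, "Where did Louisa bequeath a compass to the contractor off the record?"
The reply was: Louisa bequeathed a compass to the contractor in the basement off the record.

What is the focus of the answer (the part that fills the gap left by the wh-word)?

The wh-word "where" asks about the location.
In the answer, "Louisa", "a compass", "to the contractor" and "off the record" are given — repeated from the question.
The constituent filling the location gap is "in the basement"; that is the focus and would carry nuclear stress.

in the basement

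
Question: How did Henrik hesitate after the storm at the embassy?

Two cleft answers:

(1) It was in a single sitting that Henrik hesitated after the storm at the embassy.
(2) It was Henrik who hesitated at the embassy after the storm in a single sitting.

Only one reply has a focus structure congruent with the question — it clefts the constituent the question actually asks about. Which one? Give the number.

1

The question word "how" targets the manner.
Option (1) clefts "in a single sitting" — that matches what the question asks about.
Option (2) clefts "Henrik" — the subject (agent), not what was asked.
So the congruent reply is (1).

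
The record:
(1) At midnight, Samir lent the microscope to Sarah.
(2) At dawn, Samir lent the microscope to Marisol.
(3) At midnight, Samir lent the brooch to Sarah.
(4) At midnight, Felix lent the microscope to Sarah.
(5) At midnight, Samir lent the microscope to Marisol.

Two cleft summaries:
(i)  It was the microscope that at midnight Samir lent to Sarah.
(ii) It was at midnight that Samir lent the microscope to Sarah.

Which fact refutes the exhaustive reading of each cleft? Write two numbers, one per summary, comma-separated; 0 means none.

(i): focus "the microscope". Looking for agent = Samir, recipient = Sarah, setting = at midnight with some other thing — fact (3) has the brooch there. Refuted.
(ii): focus "at midnight". No fact shares agent = Samir, thing = the microscope, recipient = Sarah with a different setting. 0.

3, 0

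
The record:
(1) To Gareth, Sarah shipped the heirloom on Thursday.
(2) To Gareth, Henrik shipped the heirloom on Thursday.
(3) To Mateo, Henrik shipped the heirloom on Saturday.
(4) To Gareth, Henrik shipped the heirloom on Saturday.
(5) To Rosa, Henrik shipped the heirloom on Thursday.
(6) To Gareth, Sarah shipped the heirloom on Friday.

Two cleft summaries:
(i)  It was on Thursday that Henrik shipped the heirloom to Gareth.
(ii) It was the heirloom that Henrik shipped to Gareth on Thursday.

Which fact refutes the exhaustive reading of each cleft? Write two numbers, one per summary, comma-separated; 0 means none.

(i): focus "on Thursday". Looking for agent = Henrik, thing = the heirloom, recipient = Gareth with some other setting — fact (4) has on Saturday there. Refuted.
(ii): focus "the heirloom". No fact shares agent = Henrik, recipient = Gareth, setting = on Thursday with a different thing. 0.

4, 0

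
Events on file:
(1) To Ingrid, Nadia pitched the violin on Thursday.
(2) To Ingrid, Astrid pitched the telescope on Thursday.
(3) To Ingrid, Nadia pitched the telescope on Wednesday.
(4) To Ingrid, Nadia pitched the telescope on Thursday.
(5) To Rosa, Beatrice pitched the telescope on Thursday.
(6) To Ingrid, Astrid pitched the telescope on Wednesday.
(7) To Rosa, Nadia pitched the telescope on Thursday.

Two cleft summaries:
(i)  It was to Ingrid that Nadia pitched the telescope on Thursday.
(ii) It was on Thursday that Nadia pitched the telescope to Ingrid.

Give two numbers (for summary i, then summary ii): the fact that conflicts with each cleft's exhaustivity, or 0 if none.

7, 3

Summary (i) focuses "Ingrid" (the recipient); background agent = Nadia, thing = the telescope, setting = on Thursday. Fact (7) matches that background with recipient = Rosa — refutes (i).
Summary (ii) focuses "on Thursday" (the setting); background agent = Nadia, thing = the telescope, recipient = Ingrid. Fact (3) matches that background with setting = on Wednesday — refutes (ii).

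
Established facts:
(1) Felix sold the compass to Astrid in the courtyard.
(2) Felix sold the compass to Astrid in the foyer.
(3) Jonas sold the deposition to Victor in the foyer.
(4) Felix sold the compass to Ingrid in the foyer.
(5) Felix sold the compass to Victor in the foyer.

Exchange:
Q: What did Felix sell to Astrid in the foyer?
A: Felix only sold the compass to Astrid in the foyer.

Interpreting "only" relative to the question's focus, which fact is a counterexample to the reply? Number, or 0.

The question "What did ...?" targets the thing, so in the reply the focus falls on "the compass".
So "only" ranges over things; the rest (agent = Felix, recipient = Astrid, setting = in the foyer) is presupposed.
No listed fact shares that background with another thing. Nothing contradicts the reply.
(Fact (4) would refute a reading with focus on the recipient — but that is not what the question asks.)

0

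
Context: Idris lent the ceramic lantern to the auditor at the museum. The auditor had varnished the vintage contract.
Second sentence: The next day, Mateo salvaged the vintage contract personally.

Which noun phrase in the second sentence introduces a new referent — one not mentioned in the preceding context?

"the vintage contract" in the second sentence is given — already mentioned in the context.
"Mateo" has no antecedent in the context; it is discourse-new.

Mateo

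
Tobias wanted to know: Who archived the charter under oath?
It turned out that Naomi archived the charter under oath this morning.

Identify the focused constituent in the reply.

The wh-word "who" asks about the subject (agent).
In the answer, "the charter" and "under oath" are given — repeated from the question.
"this morning" is also new, but it specifies the time, which is not what the question asks about — so it is not the focus.
The constituent filling the subject (agent) gap is "Naomi"; that is the focus.

Naomi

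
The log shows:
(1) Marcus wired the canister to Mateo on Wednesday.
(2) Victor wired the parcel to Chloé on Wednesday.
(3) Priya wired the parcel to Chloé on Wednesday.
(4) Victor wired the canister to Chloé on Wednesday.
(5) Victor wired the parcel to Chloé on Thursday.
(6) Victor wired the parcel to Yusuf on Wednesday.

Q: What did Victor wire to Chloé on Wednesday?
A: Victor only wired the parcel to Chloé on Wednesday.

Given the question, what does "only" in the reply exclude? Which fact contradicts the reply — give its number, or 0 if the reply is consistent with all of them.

Answering "What did ...?" puts focus on the thing — here, "the parcel".
So "only" ranges over things; the rest (Victor as agent and Chloé as recipient and on Wednesday as setting) is presupposed.
Fact (4) keeps Victor as agent and Chloé as recipient and on Wednesday as setting but has thing = the canister; that refutes the reply.
(Fact (5) would refute a reading with focus on the setting — but that is not what the question asks.)

4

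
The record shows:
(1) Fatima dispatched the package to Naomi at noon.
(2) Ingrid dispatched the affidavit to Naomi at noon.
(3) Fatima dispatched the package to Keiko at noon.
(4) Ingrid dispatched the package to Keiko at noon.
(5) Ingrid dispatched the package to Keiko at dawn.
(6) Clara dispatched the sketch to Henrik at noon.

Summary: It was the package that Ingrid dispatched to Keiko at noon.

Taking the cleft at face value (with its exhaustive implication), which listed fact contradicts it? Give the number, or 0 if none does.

The cleft puts "the package" in focus and presupposes the open proposition with Ingrid as agent and Keiko as recipient and at noon as setting.
Exhaustivity: the package is the only thing satisfying that background.
No listed fact matches the background with a different thing. Exhaustivity holds.

0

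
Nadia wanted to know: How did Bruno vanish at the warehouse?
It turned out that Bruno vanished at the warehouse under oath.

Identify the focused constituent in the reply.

The wh-word "how" asks about the manner.
In the answer, "Bruno" and "at the warehouse" are given — repeated from the question.
The constituent filling the manner gap is "under oath"; that is the focus and would carry nuclear stress.

under oath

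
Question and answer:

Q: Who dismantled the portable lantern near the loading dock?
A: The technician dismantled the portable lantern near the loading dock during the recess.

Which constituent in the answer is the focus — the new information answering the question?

the technician

The wh-word "who" asks about the subject (agent).
In the answer, "the portable lantern" and "near the loading dock" are given — repeated from the question.
"during the recess" is also new, but it specifies the time, which is not what the question asks about — so it is not the focus.
The constituent filling the subject (agent) gap is "the technician"; that is the focus.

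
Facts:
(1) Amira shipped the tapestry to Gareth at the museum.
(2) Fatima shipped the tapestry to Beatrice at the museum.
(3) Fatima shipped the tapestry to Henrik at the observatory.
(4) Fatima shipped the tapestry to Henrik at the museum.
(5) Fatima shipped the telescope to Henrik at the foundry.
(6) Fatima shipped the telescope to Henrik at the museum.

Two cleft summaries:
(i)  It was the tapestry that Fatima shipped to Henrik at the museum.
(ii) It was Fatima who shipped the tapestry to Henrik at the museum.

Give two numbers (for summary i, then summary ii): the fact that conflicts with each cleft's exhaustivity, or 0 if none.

6, 0

(i): focus "the tapestry". Looking for same agent, recipient, setting (Fatima / Henrik / at the museum) with some other thing — fact (6) has the telescope there. Refuted.
(ii): focus "Fatima". No fact shares same thing, recipient, setting (the tapestry / Henrik / at the museum) with a different agent. 0.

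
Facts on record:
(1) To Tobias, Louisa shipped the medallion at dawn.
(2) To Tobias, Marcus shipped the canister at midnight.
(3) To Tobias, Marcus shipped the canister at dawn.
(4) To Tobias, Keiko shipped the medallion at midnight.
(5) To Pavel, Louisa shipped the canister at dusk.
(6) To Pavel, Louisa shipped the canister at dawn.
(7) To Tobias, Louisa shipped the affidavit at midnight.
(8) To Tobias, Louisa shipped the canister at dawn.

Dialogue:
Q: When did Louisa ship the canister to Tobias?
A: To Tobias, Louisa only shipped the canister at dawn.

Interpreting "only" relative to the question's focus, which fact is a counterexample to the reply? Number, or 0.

0

The question "When did ...?" targets the setting, so in the reply the focus falls on "at dawn".
"Only" then excludes alternative settings while the background — same agent, thing, recipient (Louisa / the canister / Tobias) — is held fixed.
No fact keeps same agent, thing, recipient (Louisa / the canister / Tobias) while changing the setting; every other fact differs on something backgrounded. The reply stands.
(Fact (6) would refute a reading with focus on the recipient — but that is not what the question asks.)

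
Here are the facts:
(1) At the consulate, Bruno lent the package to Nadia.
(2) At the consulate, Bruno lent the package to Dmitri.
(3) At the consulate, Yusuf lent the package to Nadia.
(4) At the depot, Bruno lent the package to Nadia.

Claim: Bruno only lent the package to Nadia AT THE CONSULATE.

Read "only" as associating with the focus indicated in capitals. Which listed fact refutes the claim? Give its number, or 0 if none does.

The capitals mark "at the consulate" as focus. So "only" rules out other settings, with the rest (same agent, thing, recipient (Bruno / the package / Nadia)) as background.
Fact (4) shares the background but differs in setting (at the depot) — a counterexample.

4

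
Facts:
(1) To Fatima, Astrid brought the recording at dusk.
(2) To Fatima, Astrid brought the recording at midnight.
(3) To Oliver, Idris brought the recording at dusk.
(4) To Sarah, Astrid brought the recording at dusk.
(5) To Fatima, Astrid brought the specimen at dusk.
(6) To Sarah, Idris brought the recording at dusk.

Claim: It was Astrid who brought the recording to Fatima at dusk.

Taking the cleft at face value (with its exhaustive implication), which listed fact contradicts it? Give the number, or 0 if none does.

0

Focus of the cleft: "Astrid" (the agent). Presupposed background: thing = the recording, recipient = Fatima, setting = at dusk.
Exhaustivity: Astrid is the only agent satisfying that background.
Every other fact differs from the presupposition on some backgrounded slot, so none challenges the exhaustivity.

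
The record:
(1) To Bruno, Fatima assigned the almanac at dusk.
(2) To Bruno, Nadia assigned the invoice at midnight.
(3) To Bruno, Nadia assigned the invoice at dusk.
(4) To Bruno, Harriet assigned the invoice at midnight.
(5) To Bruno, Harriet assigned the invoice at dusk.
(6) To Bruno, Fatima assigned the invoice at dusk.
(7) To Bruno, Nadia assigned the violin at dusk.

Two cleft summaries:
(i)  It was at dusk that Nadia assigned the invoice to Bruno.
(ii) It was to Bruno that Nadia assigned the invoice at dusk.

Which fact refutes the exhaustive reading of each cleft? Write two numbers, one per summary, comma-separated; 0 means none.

2, 0

(i): focus "at dusk". Looking for same agent, thing, recipient (Nadia / the invoice / Bruno) with some other setting — fact (2) has at midnight there. Refuted.
(ii): focus "Bruno". No fact shares same agent, thing, setting (Nadia / the invoice / at dusk) with a different recipient. 0.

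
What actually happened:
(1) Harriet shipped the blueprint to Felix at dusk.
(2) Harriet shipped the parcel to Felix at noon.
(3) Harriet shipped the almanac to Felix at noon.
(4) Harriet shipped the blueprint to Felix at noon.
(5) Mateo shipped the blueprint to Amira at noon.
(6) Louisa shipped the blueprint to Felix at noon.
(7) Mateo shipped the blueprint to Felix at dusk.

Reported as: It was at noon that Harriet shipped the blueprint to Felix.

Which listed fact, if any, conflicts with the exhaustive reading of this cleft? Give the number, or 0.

1

The cleft puts "at noon" in focus and presupposes the open proposition with same agent, thing, recipient (Harriet / the blueprint / Felix).
Exhaustivity: at noon is the only setting satisfying that background.
But fact (1) also has same agent, thing, recipient (Harriet / the blueprint / Felix), with setting = at dusk — so the exhaustive reading fails.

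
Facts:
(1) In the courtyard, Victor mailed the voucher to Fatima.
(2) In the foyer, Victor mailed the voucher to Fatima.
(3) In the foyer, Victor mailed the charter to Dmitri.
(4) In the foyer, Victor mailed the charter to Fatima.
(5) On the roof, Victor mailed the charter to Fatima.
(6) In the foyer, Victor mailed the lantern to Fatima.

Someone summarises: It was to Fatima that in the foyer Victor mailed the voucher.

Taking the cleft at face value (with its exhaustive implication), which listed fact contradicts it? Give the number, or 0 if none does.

The cleft puts "Fatima" in focus and presupposes the open proposition with Victor as agent and the voucher as thing and in the foyer as setting.
Exhaustivity: Fatima is the only recipient satisfying that background.
Every other fact differs from the presupposition on some backgrounded slot, so none challenges the exhaustivity.

0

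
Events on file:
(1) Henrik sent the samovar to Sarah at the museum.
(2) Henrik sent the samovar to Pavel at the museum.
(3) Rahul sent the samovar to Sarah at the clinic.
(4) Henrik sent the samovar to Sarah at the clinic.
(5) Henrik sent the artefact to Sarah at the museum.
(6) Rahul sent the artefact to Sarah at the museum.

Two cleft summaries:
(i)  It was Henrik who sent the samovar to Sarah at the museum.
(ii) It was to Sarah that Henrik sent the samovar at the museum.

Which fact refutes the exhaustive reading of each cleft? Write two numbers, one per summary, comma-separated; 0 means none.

Summary (i) focuses "Henrik" (the agent); background thing = the samovar, recipient = Sarah, setting = at the museum. No fact matches that background with a different agent, so 0.
Summary (ii) focuses "Sarah" (the recipient); background agent = Henrik, thing = the samovar, setting = at the museum. Fact (2) matches that background with recipient = Pavel — refutes (ii).

0, 2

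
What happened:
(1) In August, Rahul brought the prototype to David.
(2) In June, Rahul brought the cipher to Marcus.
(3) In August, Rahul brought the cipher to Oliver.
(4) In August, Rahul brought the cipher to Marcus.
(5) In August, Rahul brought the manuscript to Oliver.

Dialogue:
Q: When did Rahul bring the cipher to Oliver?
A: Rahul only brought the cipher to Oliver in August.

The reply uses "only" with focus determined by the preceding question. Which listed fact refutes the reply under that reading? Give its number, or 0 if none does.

Answering "When did ...?" puts focus on the setting — here, "in August".
"Only" then excludes alternative settings while the background — Rahul as agent and the cipher as thing and Oliver as recipient — is held fixed.
No listed fact shares that background with another setting. Nothing contradicts the reply.
(Fact (4) would refute a reading with focus on the recipient — but that is not what the question asks.)

0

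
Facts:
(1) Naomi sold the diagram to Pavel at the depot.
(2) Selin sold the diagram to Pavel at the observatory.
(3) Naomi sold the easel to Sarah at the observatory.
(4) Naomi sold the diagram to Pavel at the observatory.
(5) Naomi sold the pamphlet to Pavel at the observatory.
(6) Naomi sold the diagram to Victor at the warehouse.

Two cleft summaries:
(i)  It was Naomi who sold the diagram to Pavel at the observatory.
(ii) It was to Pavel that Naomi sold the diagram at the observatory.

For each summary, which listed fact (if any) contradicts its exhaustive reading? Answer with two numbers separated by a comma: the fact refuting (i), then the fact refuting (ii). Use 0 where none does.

Summary (i) focuses "Naomi" (the agent); background the diagram as thing and Pavel as recipient and at the observatory as setting. Fact (2) matches that background with agent = Selin — refutes (i).
Summary (ii) focuses "Pavel" (the recipient); background Naomi as agent and the diagram as thing and at the observatory as setting. No fact matches that background with a different recipient, so 0.

2, 0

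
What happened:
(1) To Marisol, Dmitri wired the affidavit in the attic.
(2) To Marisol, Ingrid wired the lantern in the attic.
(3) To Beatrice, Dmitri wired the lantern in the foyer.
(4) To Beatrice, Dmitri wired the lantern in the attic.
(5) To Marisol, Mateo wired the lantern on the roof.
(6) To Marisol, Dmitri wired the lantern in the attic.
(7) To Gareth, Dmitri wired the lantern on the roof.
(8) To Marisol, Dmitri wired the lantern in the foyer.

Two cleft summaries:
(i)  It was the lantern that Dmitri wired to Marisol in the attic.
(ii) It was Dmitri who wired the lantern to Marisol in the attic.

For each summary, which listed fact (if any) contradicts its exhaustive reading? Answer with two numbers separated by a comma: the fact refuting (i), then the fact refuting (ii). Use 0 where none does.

Summary (i) focuses "the lantern" (the thing); background Dmitri as agent and Marisol as recipient and in the attic as setting. Fact (1) matches that background with thing = the affidavit — refutes (i).
Summary (ii) focuses "Dmitri" (the agent); background the lantern as thing and Marisol as recipient and in the attic as setting. Fact (2) matches that background with agent = Ingrid — refutes (ii).

1, 2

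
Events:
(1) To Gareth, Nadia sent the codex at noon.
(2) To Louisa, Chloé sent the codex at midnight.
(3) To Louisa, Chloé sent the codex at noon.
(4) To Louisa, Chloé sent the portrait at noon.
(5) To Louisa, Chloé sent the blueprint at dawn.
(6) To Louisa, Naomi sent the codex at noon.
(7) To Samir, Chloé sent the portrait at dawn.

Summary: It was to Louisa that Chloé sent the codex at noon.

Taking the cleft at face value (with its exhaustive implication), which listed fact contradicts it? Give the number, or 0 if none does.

0

The cleft puts "Louisa" in focus and presupposes the open proposition with Chloé as agent and the codex as thing and at noon as setting.
The exhaustive reading says no other recipient fits that background.
Every other fact differs from the presupposition on some backgrounded slot, so none challenges the exhaustivity.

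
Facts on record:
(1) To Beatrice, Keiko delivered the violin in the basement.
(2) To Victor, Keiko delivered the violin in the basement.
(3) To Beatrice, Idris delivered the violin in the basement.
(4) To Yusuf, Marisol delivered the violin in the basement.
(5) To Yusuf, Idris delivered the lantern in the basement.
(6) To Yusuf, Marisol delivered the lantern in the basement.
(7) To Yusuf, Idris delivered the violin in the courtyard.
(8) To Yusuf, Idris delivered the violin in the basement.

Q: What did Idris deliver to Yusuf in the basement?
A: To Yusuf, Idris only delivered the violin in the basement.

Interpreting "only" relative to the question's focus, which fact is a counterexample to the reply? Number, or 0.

5

Answering "What did ...?" puts focus on the thing — here, "the violin".
"Only" then excludes alternative things while the background — same agent, recipient, setting (Idris / Yusuf / in the basement) — is held fixed.
Fact (5) shares the background with a different thing (the lantern) — counterexample.
(Fact (7) would refute a reading with focus on the setting — but that is not what the question asks.)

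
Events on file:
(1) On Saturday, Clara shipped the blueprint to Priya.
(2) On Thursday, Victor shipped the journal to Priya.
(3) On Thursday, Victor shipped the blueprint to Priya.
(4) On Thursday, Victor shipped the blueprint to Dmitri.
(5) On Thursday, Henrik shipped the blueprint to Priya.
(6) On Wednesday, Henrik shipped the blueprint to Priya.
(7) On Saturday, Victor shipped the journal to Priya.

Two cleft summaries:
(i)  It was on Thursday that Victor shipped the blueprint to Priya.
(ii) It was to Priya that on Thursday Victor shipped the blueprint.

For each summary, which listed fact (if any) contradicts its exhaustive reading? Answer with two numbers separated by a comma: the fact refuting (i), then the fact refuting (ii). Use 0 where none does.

(i): focus "on Thursday". No fact shares agent = Victor, thing = the blueprint, recipient = Priya with a different setting. 0.
(ii): focus "Priya". Looking for agent = Victor, thing = the blueprint, setting = on Thursday with some other recipient — fact (4) has Dmitri there. Refuted.

0, 4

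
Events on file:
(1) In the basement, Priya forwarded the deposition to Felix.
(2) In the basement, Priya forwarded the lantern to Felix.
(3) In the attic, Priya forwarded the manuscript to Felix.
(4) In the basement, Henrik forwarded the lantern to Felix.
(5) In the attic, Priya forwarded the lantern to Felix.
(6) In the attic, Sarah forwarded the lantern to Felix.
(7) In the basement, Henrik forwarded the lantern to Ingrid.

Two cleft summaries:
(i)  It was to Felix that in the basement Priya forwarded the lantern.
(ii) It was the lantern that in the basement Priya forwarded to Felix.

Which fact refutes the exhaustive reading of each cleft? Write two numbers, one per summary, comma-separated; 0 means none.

0, 1

Summary (i) focuses "Felix" (the recipient); background agent = Priya, thing = the lantern, setting = in the basement. No fact matches that background with a different recipient, so 0.
Summary (ii) focuses "the lantern" (the thing); background agent = Priya, recipient = Felix, setting = in the basement. Fact (1) matches that background with thing = the deposition — refutes (ii).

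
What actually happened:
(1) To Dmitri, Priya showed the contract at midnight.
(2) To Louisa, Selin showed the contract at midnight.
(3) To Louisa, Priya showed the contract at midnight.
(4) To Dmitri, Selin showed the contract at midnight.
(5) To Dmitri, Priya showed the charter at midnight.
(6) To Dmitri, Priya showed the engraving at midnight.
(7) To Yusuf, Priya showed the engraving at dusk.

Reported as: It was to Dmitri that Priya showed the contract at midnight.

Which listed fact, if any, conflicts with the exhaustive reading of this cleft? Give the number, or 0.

Focus of the cleft: "Dmitri" (the recipient). Presupposed background: same agent, thing, setting (Priya / the contract / at midnight).
The exhaustive reading says no other recipient fits that background.
But fact (3) also has same agent, thing, setting (Priya / the contract / at midnight), with recipient = Louisa — so the exhaustive reading fails.

3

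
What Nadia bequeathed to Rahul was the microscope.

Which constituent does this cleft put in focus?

In a pseudo-cleft "What ... was X", the post-copular constituent X is the focus.
Here the focus is "the microscope". The backgrounded (presupposed) material includes "Nadia" and "to Rahul".

the microscope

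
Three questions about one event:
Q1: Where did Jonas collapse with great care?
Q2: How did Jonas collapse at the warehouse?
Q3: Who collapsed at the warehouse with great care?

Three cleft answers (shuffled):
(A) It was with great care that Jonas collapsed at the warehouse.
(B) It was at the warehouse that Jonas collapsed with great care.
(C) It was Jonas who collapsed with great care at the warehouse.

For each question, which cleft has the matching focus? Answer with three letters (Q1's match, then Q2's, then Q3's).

BAC

Q1 asks about the location; cleft (B) focuses "at the warehouse", which is the location — so Q1 → B.
Q2 asks about the manner; cleft (A) focuses "with great care", which is the manner — so Q2 → A.
Q3 asks about the subject (agent); cleft (C) focuses "Jonas", which is the subject (agent) — so Q3 → C.
Mapping: Q1→B, Q2→A, Q3→C.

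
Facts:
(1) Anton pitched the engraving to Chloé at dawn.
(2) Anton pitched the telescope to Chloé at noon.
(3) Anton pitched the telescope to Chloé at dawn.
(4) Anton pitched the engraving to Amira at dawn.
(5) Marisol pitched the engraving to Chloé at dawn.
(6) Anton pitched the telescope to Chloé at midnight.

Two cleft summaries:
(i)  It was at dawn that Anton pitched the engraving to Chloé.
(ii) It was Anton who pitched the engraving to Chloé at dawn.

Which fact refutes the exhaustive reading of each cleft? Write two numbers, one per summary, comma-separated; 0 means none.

(i): focus "at dawn". No fact shares Anton as agent and the engraving as thing and Chloé as recipient with a different setting. 0.
(ii): focus "Anton". Looking for the engraving as thing and Chloé as recipient and at dawn as setting with some other agent — fact (5) has Marisol there. Refuted.

0, 5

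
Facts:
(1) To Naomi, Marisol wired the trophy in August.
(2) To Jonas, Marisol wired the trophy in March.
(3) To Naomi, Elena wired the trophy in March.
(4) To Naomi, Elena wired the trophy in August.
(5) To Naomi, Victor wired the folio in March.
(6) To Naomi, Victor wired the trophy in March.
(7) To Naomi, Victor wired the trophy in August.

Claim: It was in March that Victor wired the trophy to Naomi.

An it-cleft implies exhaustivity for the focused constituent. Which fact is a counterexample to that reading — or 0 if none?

Focus of the cleft: "in March" (the setting). Presupposed background: same agent, thing, recipient (Victor / the trophy / Naomi).
The exhaustive reading says no other setting fits that background.
Fact (7) shares the background but with setting = in August; exhaustivity is violated.

7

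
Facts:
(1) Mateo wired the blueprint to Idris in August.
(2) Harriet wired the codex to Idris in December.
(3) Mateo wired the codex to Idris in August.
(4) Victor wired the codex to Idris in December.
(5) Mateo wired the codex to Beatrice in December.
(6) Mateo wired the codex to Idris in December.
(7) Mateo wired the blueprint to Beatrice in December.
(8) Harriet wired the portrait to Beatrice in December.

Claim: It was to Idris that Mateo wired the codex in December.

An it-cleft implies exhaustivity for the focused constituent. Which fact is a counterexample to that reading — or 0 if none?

5

The cleft puts "Idris" in focus and presupposes the open proposition with agent = Mateo, thing = the codex, setting = in December.
Exhaustivity: Idris is the only recipient satisfying that background.
Fact (5) shares the background but with recipient = Beatrice; exhaustivity is violated.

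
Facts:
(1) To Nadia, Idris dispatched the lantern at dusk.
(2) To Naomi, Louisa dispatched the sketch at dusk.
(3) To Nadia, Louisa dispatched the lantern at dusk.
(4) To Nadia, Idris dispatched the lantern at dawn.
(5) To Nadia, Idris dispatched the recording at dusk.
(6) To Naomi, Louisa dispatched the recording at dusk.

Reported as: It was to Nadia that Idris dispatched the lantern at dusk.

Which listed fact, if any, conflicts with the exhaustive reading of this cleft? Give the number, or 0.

Focus of the cleft: "Nadia" (the recipient). Presupposed background: Idris as agent and the lantern as thing and at dusk as setting.
The exhaustive reading says no other recipient fits that background.
Every other fact differs from the presupposition on some backgrounded slot, so none challenges the exhaustivity.

0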